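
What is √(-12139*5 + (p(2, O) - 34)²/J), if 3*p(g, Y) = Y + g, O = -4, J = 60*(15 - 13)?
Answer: I*√122887095/45 ≈ 246.34*I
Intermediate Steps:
J = 120 (J = 60*2 = 120)
p(g, Y) = Y/3 + g/3 (p(g, Y) = (Y + g)/3 = Y/3 + g/3)
√(-12139*5 + (p(2, O) - 34)²/J) = √(-12139*5 + (((⅓)*(-4) + (⅓)*2) - 34)²/120) = √(-60695 + ((-4/3 + ⅔) - 34)²*(1/120)) = √(-60695 + (-⅔ - 34)²*(1/120)) = √(-60695 + (-104/3)²*(1/120)) = √(-60695 + (10816/9)*(1/120)) = √(-60695 + 1352/135) = √(-8192473/135) = I*√122887095/45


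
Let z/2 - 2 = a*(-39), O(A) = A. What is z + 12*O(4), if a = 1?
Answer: -26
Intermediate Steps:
z = -74 (z = 4 + 2*(1*(-39)) = 4 + 2*(-39) = 4 - 78 = -74)
z + 12*O(4) = -74 + 12*4 = -74 + 48 = -26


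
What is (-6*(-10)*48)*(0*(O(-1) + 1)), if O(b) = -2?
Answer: 0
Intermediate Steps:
(-6*(-10)*48)*(0*(O(-1) + 1)) = (-6*(-10)*48)*(0*(-2 + 1)) = (60*48)*(0*(-1)) = 2880*0 = 0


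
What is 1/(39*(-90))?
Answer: -1/3510 ≈ -0.00028490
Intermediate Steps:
1/(39*(-90)) = 1/(-3510) = -1/3510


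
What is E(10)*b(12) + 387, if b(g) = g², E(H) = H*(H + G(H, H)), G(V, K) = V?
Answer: 29187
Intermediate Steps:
E(H) = 2*H² (E(H) = H*(H + H) = H*(2*H) = 2*H²)
E(10)*b(12) + 387 = (2*10²)*12² + 387 = (2*100)*144 + 387 = 200*144 + 387 = 28800 + 387 = 29187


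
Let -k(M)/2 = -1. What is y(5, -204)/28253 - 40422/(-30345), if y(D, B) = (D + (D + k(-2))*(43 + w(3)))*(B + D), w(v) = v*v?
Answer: -362073643/285779095 ≈ -1.2670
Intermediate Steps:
k(M) = 2 (k(M) = -2*(-1) = 2)
w(v) = v²
y(D, B) = (104 + 53*D)*(B + D) (y(D, B) = (D + (D + 2)*(43 + 3²))*(B + D) = (D + (2 + D)*(43 + 9))*(B + D) = (D + (2 + D)*52)*(B + D) = (D + (104 + 52*D))*(B + D) = (104 + 53*D)*(B + D))
y(5, -204)/28253 - 40422/(-30345) = (53*5² + 104*(-204) + 104*5 + 53*(-204)*5)/28253 - 40422/(-30345) = (53*25 - 21216 + 520 - 54060)*(1/28253) - 40422*(-1/30345) = (1325 - 21216 + 520 - 54060)*(1/28253) + 13474/10115 = -73431*1/28253 + 13474/10115 = -73431/28253 + 13474/10115 = -362073643/285779095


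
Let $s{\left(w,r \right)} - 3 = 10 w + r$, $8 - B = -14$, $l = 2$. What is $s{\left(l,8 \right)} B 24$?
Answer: $16368$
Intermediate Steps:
$B = 22$ ($B = 8 - -14 = 8 + 14 = 22$)
$s{\left(w,r \right)} = 3 + r + 10 w$ ($s{\left(w,r \right)} = 3 + \left(10 w + r\right) = 3 + \left(r + 10 w\right) = 3 + r + 10 w$)
$s{\left(l,8 \right)} B 24 = \left(3 + 8 + 10 \cdot 2\right) 22 \cdot 24 = \left(3 + 8 + 20\right) 22 \cdot 24 = 31 \cdot 22 \cdot 24 = 682 \cdot 24 = 16368$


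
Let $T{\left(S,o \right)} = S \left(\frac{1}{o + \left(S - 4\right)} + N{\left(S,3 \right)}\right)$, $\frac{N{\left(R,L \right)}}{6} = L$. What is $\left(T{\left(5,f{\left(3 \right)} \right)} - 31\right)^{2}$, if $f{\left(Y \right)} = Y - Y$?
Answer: $4096$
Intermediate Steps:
$N{\left(R,L \right)} = 6 L$
$f{\left(Y \right)} = 0$
$T{\left(S,o \right)} = S \left(18 + \frac{1}{-4 + S + o}\right)$ ($T{\left(S,o \right)} = S \left(\frac{1}{o + \left(S - 4\right)} + 6 \cdot 3\right) = S \left(\frac{1}{o + \left(-4 + S\right)} + 18\right) = S \left(\frac{1}{-4 + S + o} + 18\right) = S \left(18 + \frac{1}{-4 + S + o}\right)$)
$\left(T{\left(5,f{\left(3 \right)} \right)} - 31\right)^{2} = \left(\frac{5 \left(-71 + 18 \cdot 5 + 18 \cdot 0\right)}{-4 + 5 + 0} - 31\right)^{2} = \left(\frac{5 \left(-71 + 90 + 0\right)}{1} - 31\right)^{2} = \left(5 \cdot 1 \cdot 19 - 31\right)^{2} = \left(95 - 31\right)^{2} = 64^{2} = 4096$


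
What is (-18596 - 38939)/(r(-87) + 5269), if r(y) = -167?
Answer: -57535/5102 ≈ -11.277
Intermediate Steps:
(-18596 - 38939)/(r(-87) + 5269) = (-18596 - 38939)/(-167 + 5269) = -57535/5102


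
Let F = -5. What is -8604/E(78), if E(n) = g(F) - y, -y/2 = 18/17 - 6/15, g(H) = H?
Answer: 731340/313 ≈ 2336.6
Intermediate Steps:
y = -112/85 (y = -2*(18/17 - 6/15) = -2*(18*(1/17) - 6*1/15) = -2*(18/17 - 2/5) = -2*56/85 = -112/85 ≈ -1.3176)
E(n) = -313/85 (E(n) = -5 - 1*(-112/85) = -5 + 112/85 = -313/85)
-8604/E(78) = -8604/(-313/85) = -8604*(-85/313) = 731340/313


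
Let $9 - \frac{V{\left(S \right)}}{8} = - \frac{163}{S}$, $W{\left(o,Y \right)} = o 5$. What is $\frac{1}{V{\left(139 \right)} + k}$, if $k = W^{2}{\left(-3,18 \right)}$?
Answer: $\frac{139}{42587} \approx 0.0032639$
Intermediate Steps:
$W{\left(o,Y \right)} = 5 o$
$V{\left(S \right)} = 72 + \frac{1304}{S}$ ($V{\left(S \right)} = 72 - 8 \left(- \frac{163}{S}\right) = 72 + \frac{1304}{S}$)
$k = 225$ ($k = \left(5 \left(-3\right)\right)^{2} = \left(-15\right)^{2} = 225$)
$\frac{1}{V{\left(139 \right)} + k} = \frac{1}{\left(72 + \frac{1304}{139}\right) + 225} = \frac{1}{\frac{11312}{139} + 225} = \frac{1}{\frac{42587}{139}} = \frac{139}{42587}$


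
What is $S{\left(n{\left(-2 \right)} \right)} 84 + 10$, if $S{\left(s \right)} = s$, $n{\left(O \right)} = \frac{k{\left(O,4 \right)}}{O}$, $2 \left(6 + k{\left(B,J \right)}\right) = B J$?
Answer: $430$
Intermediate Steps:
$k{\left(B,J \right)} = -6 + \frac{B J}{2}$
$n{\left(O \right)} = \frac{-6 + 2 O}{O}$ ($n{\left(O \right)} = \frac{-6 + \frac{1}{2} O 4}{O} = \frac{-6 + 2 O}{O}$)
$S{\left(n{\left(-2 \right)} \right)} 84 + 10 = \left(2 - \frac{6}{-2}\right) 84 + 10 = \left(2 - -3\right) 84 + 10 = \left(2 + 3\right) 84 + 10 = 5 \cdot 84 + 10 = 420 + 10 = 430$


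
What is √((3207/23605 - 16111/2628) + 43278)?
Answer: √4625548644928624565/10338990 ≈ 208.02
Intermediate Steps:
√((3207/23605 - 16111/2628) + 43278) = √(-371872159/62033940 + 43278) = √(2684332983161/62033940) = √4625548644928624565/10338990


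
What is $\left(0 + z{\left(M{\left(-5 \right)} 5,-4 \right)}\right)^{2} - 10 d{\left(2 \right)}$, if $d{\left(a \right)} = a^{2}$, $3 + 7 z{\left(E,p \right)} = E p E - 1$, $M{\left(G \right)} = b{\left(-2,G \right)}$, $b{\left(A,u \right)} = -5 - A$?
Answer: $\frac{815256}{49} \approx 16638.0$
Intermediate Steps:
$M{\left(G \right)} = -3$ ($M{\left(G \right)} = -5 - -2 = -5 + 2 = -3$)
$z{\left(E,p \right)} = - \frac{4}{7} + \frac{p E^{2}}{7}$ ($z{\left(E,p \right)} = - \frac{3}{7} + \frac{E p E - 1}{7} = - \frac{3}{7} + \frac{p E^{2} - 1}{7} = - \frac{3}{7} + \frac{-1 + p E^{2}}{7} = - \frac{3}{7} + \left(- \frac{1}{7} + \frac{p E^{2}}{7}\right) = - \frac{4}{7} + \frac{p E^{2}}{7}$)
$\left(0 + z{\left(M{\left(-5 \right)} 5,-4 \right)}\right)^{2} - 10 d{\left(2 \right)} = \left(0 + \left(- \frac{4}{7} + \frac{1}{7} \left(-4\right) \left(\left(-3\right) 5\right)^{2}\right)\right)^{2} - 10 \cdot 2^{2} = \left(0 + \left(- \frac{4}{7} + \frac{1}{7} \left(-4\right) \left(-15\right)^{2}\right)\right)^{2} - 40 = \left(0 + \left(- \frac{4}{7} + \frac{1}{7} \left(-4\right) 225\right)\right)^{2} - 40 = \left(0 - \frac{904}{7}\right)^{2} - 40 = \left(- \frac{904}{7}\right)^{2} - 40 = \frac{817216}{49} - 40 = \frac{815256}{49}$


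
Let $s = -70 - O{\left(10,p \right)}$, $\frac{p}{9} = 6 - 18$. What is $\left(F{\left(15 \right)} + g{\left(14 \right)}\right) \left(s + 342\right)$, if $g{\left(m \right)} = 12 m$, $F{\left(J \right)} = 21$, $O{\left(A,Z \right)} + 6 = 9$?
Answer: $50841$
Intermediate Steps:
$p = -108$ ($p = 9 \left(6 - 18\right) = 9 \left(-12\right) = -108$)
$O{\left(A,Z \right)} = 3$ ($O{\left(A,Z \right)} = -6 + 9 = 3$)
$s = -73$ ($s = -70 - 3 = -73$)
$\left(F{\left(15 \right)} + g{\left(14 \right)}\right) \left(s + 342\right) = \left(21 + 12 \cdot 14\right) \left(-73 + 342\right) = \left(21 + 168\right) 269 = 189 \cdot 269 = 50841$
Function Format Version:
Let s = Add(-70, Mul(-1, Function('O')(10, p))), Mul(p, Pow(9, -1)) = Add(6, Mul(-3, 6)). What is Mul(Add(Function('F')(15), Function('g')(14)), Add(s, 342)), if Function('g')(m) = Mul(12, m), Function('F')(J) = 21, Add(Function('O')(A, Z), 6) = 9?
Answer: 50841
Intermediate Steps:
p = -108 (p = Mul(9, Add(6, Mul(-3, 6))) = Mul(9, Add(6, -18)) = Mul(9, -12) = -108)
Function('O')(A, Z) = 3 (Function('O')(A, Z) = Add(-6, 9) = 3)
s = -73 (s = Add(-70, Mul(-1, 3)) = Add(-70, -3) = -73)
Mul(Add(Function('F')(15), Function('g')(14)), Add(s, 342)) = Mul(Add(21, Mul(12, 14)), Add(-73, 342)) = Mul(Add(21, 168), 269) = Mul(189, 269) = 50841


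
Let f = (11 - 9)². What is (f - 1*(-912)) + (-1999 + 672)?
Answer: -411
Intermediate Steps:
f = 4 (f = 2² = 4)
(f - 1*(-912)) + (-1999 + 672) = (4 - 1*(-912)) + (-1999 + 672) = (4 + 912) - 1327 = 916 - 1327 = -411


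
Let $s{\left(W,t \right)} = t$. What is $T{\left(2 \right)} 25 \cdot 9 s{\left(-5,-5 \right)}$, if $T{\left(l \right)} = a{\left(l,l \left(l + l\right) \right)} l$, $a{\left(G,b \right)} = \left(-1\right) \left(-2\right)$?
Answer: $-4500$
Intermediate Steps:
$a{\left(G,b \right)} = 2$
$T{\left(l \right)} = 2 l$
$T{\left(2 \right)} 25 \cdot 9 s{\left(-5,-5 \right)} = 2 \cdot 2 \cdot 25 \cdot 9 \left(-5\right) = 4 \cdot 25 \left(-45\right) = 100 \left(-45\right) = -4500$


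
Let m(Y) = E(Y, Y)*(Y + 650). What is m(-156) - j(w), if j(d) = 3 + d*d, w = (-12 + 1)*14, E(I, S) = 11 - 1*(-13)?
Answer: -11863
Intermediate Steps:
E(I, S) = 24 (E(I, S) = 11 + 13 = 24)
m(Y) = 15600 + 24*Y (m(Y) = 24*(Y + 650) = 24*(650 + Y) = 15600 + 24*Y)
w = -154 (w = -11*14 = -154)
j(d) = 3 + d²
m(-156) - j(w) = (15600 + 24*(-156)) - (3 + (-154)²) = (15600 - 3744) - (3 + 23716) = 11856 - 1*23719 = 11856 - 23719 = -11863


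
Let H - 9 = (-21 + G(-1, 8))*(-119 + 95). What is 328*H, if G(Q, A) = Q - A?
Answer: 239112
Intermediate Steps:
H = 729 (H = 9 + (-21 + (-1 - 1*8))*(-119 + 95) = 9 + (-21 + (-1 - 8))*(-24) = 9 + (-21 - 9)*(-24) = 9 - 30*(-24) = 9 + 720 = 729)
328*H = 328*729 = 239112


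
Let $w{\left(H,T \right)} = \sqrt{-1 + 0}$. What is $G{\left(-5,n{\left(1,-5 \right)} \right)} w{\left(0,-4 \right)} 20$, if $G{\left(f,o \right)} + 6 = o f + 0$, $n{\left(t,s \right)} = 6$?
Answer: $- 720 i \approx - 720.0 i$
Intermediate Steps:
$G{\left(f,o \right)} = -6 + f o$ ($G{\left(f,o \right)} = -6 + \left(o f + 0\right) = -6 + \left(f o + 0\right) = -6 + f o$)
$w{\left(H,T \right)} = i$ ($w{\left(H,T \right)} = \sqrt{-1} = i$)
$G{\left(-5,n{\left(1,-5 \right)} \right)} w{\left(0,-4 \right)} 20 = \left(-6 - 30\right) i 20 = - 36 i 20 = - 720 i$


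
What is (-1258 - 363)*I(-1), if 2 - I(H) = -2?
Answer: -6484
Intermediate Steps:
I(H) = 4 (I(H) = 2 - 1*(-2) = 2 + 2 = 4)
(-1258 - 363)*I(-1) = (-1258 - 363)*4 = -1621*4 = -6484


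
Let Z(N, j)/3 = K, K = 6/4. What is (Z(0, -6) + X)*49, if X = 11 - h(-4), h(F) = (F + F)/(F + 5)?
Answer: 2303/2 ≈ 1151.5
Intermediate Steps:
h(F) = 2*F/(5 + F) (h(F) = (2*F)/(5 + F) = 2*F/(5 + F))
K = 3/2 (K = 6*(1/4) = 3/2 ≈ 1.5000)
Z(N, j) = 9/2 (Z(N, j) = 3*(3/2) = 9/2)
X = 19 (X = 11 - 2*(-4)/(5 - 4) = 11 - 2*(-4)/1 = 11 - 2*(-4) = 11 - 1*(-8) = 11 + 8 = 19)
(Z(0, -6) + X)*49 = (9/2 + 19)*49 = (47/2)*49 = 2303/2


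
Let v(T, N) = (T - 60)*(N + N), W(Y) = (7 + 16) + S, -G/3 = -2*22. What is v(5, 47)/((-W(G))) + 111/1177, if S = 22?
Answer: 1218017/10593 ≈ 114.98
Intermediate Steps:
G = 132 (G = -(-6)*22 = -3*(-44) = 132)
W(Y) = 45 (W(Y) = (7 + 16) + 22 = 23 + 22 = 45)
v(T, N) = 2*N*(-60 + T) (v(T, N) = (-60 + T)*(2*N) = 2*N*(-60 + T))
v(5, 47)/((-W(G))) + 111/1177 = (2*47*(-60 + 5))/((-1*45)) + 111/1177 = (2*47*(-55))/(-45) + 111*(1/1177) = -5170*(-1/45) + 111/1177 = 1034/9 + 111/1177 = 1218017/10593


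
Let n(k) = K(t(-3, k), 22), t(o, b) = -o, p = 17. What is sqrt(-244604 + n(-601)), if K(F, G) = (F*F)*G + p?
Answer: I*sqrt(244389) ≈ 494.36*I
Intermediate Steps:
K(F, G) = 17 + G*F**2 (K(F, G) = (F*F)*G + 17 = F**2*G + 17 = G*F**2 + 17 = 17 + G*F**2)
n(k) = 215 (n(k) = 17 + 22*(-1*(-3))**2 = 17 + 22*3**2 = 17 + 22*9 = 17 + 198 = 215)
sqrt(-244604 + n(-601)) = sqrt(-244604 + 215) = sqrt(-244389) = I*sqrt(244389)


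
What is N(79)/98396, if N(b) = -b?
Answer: -79/98396 ≈ -0.00080288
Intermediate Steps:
N(79)/98396 = -1*79/98396 = -79*1/98396 = -79/98396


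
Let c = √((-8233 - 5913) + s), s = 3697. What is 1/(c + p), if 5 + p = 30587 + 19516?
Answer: 50098/2509820053 - 9*I*√129/2509820053 ≈ 1.9961e-5 - 4.0728e-8*I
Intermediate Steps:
c = 9*I*√129 (c = √((-8233 - 5913) + 3697) = √(-14146 + 3697) = √(-10449) = 9*I*√129 ≈ 102.22*I)
p = 50098 (p = -5 + (30587 + 19516) = -5 + 50103 = 50098)
1/(c + p) = 1/(9*I*√129 + 50098) = 1/(50098 + 9*I*√129)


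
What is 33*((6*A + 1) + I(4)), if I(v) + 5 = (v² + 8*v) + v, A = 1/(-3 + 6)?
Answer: 1650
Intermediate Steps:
A = ⅓ (A = 1/3 = ⅓ ≈ 0.33333)
I(v) = -5 + v² + 9*v (I(v) = -5 + ((v² + 8*v) + v) = -5 + (v² + 9*v) = -5 + v² + 9*v)
33*((6*A + 1) + I(4)) = 33*((6*(⅓) + 1) + (-5 + 4² + 9*4)) = 33*((2 + 1) + (-5 + 16 + 36)) = 33*(3 + 47) = 33*50 = 1650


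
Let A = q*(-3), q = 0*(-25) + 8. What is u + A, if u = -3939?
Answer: -3963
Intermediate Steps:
q = 8 (q = 0 + 8 = 8)
A = -24 (A = 8*(-3) = -24)
u + A = -3939 - 24 = -3963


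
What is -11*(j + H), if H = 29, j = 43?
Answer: -792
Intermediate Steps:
-11*(j + H) = -11*(43 + 29) = -11*72 = -792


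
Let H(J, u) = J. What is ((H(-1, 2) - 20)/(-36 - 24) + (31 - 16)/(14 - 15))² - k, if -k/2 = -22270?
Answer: -17730151/400 ≈ -44325.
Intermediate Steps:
k = 44540 (k = -2*(-22270) = 44540)
((H(-1, 2) - 20)/(-36 - 24) + (31 - 16)/(14 - 15))² - k = ((-1 - 20)/(-36 - 24) + (31 - 16)/(14 - 15))² - 1*44540 = (-21/(-60) + 15/(-1))² - 44540 = (-21*(-1/60) + 15*(-1))² - 44540 = (7/20 - 15)² - 44540 = (-293/20)² - 44540 = 85849/400 - 44540 = -17730151/400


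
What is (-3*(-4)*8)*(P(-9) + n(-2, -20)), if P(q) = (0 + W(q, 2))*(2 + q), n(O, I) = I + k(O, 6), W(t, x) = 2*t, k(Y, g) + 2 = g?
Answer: 10560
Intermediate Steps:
k(Y, g) = -2 + g
n(O, I) = 4 + I (n(O, I) = I + (-2 + 6) = I + 4 = 4 + I)
P(q) = 2*q*(2 + q) (P(q) = (0 + 2*q)*(2 + q) = (2*q)*(2 + q) = 2*q*(2 + q))
(-3*(-4)*8)*(P(-9) + n(-2, -20)) = (-3*(-4)*8)*(2*(-9)*(2 - 9) + (4 - 20)) = (12*8)*(2*(-9)*(-7) - 16) = 96*(126 - 16) = 96*110 = 10560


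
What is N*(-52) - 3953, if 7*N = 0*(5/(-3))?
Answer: -3953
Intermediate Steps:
N = 0 (N = (0*(5/(-3)))/7 = (0*(5*(-⅓)))/7 = (0*(-5/3))/7 = (⅐)*0 = 0)
N*(-52) - 3953 = 0*(-52) - 3953 = 0 - 3953 = -3953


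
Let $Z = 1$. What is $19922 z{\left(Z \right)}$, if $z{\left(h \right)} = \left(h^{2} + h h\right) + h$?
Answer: $59766$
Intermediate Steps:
$z{\left(h \right)} = h + 2 h^{2}$ ($z{\left(h \right)} = \left(h^{2} + h^{2}\right) + h = 2 h^{2} + h = h + 2 h^{2}$)
$19922 z{\left(Z \right)} = 19922 \cdot 1 \left(1 + 2 \cdot 1\right) = 19922 \cdot 1 \left(1 + 2\right) = 19922 \cdot 1 \cdot 3 = 19922 \cdot 3 = 59766$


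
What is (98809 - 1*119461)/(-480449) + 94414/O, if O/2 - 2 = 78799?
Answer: 24307954195/37859861649 ≈ 0.64205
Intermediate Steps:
O = 157602 (O = 4 + 2*78799 = 4 + 157598 = 157602)
(98809 - 1*119461)/(-480449) + 94414/O = (98809 - 1*119461)/(-480449) + 94414/157602 = (98809 - 119461)*(-1/480449) + 94414*(1/157602) = -20652*(-1/480449) + 47207/78801 = 20652/480449 + 47207/78801 = 24307954195/37859861649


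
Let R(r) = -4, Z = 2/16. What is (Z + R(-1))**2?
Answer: 961/64 ≈ 15.016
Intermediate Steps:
Z = 1/8 (Z = 2*(1/16) = 1/8 ≈ 0.12500)
(Z + R(-1))**2 = (1/8 - 4)**2 = (-31/8)**2 = 961/64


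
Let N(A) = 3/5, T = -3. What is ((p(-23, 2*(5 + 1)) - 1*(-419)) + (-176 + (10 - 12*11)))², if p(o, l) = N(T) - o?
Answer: 522729/25 ≈ 20909.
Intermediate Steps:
N(A) = ⅗ (N(A) = 3*(⅕) = ⅗)
p(o, l) = ⅗ - o
((p(-23, 2*(5 + 1)) - 1*(-419)) + (-176 + (10 - 12*11)))² = (((⅗ - 1*(-23)) - 1*(-419)) + (-176 + (10 - 12*11)))² = (((⅗ + 23) + 419) + (-176 + (10 - 132)))² = ((118/5 + 419) + (-176 - 122))² = (2213/5 - 298)² = (723/5)² = 522729/25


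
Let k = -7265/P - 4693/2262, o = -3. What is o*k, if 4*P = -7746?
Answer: -376689/74878 ≈ -5.0307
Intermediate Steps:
P = -3873/2 (P = (1/4)*(-7746) = -3873/2 ≈ -1936.5)
k = 125563/74878 (k = -7265/(-3873/2) - 4693/2262 = -7265*(-2/3873) - 4693*1/2262 = 14530/3873 - 361/174 = 125563/74878 ≈ 1.6769)
o*k = -3*125563/74878 = -376689/74878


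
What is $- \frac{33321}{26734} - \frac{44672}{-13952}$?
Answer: $\frac{5698177}{2914006} \approx 1.9554$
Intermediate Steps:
$- \frac{33321}{26734} - \frac{44672}{-13952} = \left(-33321\right) \frac{1}{26734} - - \frac{349}{109} = - \frac{33321}{26734} + \frac{349}{109} = \frac{5698177}{2914006}$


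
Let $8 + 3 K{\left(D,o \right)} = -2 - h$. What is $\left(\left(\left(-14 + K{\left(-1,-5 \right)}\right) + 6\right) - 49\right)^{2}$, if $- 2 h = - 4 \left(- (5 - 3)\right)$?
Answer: $3481$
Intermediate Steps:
$h = -4$ ($h = - \frac{\left(-4\right) \left(- (5 - 3)\right)}{2} = - \frac{\left(-4\right) \left(\left(-1\right) 2\right)}{2} = - \frac{\left(-4\right) \left(-2\right)}{2} = \left(- \frac{1}{2}\right) 8 = -4$)
$K{\left(D,o \right)} = -2$ ($K{\left(D,o \right)} = - \frac{8}{3} + \frac{-2 - -4}{3} = - \frac{8}{3} + \frac{-2 + 4}{3} = - \frac{8}{3} + \frac{1}{3} \cdot 2 = - \frac{8}{3} + \frac{2}{3} = -2$)
$\left(\left(\left(-14 + K{\left(-1,-5 \right)}\right) + 6\right) - 49\right)^{2} = \left(\left(\left(-14 - 2\right) + 6\right) - 49\right)^{2} = \left(\left(-16 + 6\right) - 49\right)^{2} = \left(-10 - 49\right)^{2} = \left(-59\right)^{2} = 3481$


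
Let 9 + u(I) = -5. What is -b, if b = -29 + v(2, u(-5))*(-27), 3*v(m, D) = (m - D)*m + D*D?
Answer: 2081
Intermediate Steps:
u(I) = -14 (u(I) = -9 - 5 = -14)
v(m, D) = D**2/3 + m*(m - D)/3 (v(m, D) = ((m - D)*m + D*D)/3 = (m*(m - D) + D**2)/3 = (D**2 + m*(m - D))/3 = D**2/3 + m*(m - D)/3)
b = -2081 (b = -29 + ((1/3)*(-14)**2 + (1/3)*2**2 - 1/3*(-14)*2)*(-27) = -29 + ((1/3)*196 + (1/3)*4 + 28/3)*(-27) = -29 + (196/3 + 4/3 + 28/3)*(-27) = -29 + 76*(-27) = -29 - 2052 = -2081)
-b = -1*(-2081) = 2081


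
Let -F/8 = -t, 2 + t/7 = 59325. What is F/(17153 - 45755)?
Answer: -237292/2043 ≈ -116.15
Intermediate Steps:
t = 415261 (t = -14 + 7*59325 = -14 + 415275 = 415261)
F = 3322088 (F = -(-8)*415261 = -8*(-415261) = 3322088)
F/(17153 - 45755) = 3322088/(17153 - 45755) = 3322088/(-28602) = 3322088*(-1/28602) = -237292/2043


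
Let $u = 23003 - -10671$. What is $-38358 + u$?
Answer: $-4684$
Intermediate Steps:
$u = 33674$ ($u = 23003 + 10671 = 33674$)
$-38358 + u = -38358 + 33674 = -4684$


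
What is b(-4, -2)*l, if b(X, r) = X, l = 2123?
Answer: -8492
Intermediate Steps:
b(-4, -2)*l = -4*2123 = -8492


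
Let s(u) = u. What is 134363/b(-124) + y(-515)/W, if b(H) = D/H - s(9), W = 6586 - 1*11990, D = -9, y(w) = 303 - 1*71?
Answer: -22509091418/1495557 ≈ -15051.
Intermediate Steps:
y(w) = 232 (y(w) = 303 - 71 = 232)
W = -5404 (W = 6586 - 11990 = -5404)
b(H) = -9 - 9/H (b(H) = -9/H - 1*9 = -9/H - 9 = -9 - 9/H)
134363/b(-124) + y(-515)/W = 134363/(-9 - 9/(-124)) + 232/(-5404) = 134363/(-9 - 9*(-1/124)) + 232*(-1/5404) = 134363/(-9 + 9/124) - 58/1351 = 134363/(-1107/124) - 58/1351 = 134363*(-124/1107) - 58/1351 = -16661012/1107 - 58/1351 = -22509091418/1495557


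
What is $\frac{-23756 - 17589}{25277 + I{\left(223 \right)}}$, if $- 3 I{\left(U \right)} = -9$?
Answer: $- \frac{8269}{5056} \approx -1.6355$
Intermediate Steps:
$I{\left(U \right)} = 3$ ($I{\left(U \right)} = \left(- \frac{1}{3}\right) \left(-9\right) = 3$)
$\frac{-23756 - 17589}{25277 + I{\left(223 \right)}} = \frac{-23756 - 17589}{25277 + 3} = - \frac{41345}{25280} = \left(-41345\right) \frac{1}{25280} = - \frac{8269}{5056}$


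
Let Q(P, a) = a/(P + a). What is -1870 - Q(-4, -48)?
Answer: -24322/13 ≈ -1870.9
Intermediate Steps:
-1870 - Q(-4, -48) = -1870 - (-48)/(-4 - 48) = -1870 - (-48)/(-52) = -1870 - (-48)*(-1)/52 = -1870 - 1*12/13 = -1870 - 12/13 = -24322/13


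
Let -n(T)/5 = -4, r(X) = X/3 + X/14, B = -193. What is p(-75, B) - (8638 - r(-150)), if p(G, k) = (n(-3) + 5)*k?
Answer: -94666/7 ≈ -13524.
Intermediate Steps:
r(X) = 17*X/42 (r(X) = X*(1/3) + X*(1/14) = X/3 + X/14 = 17*X/42)
n(T) = 20 (n(T) = -5*(-4) = 20)
p(G, k) = 25*k (p(G, k) = (20 + 5)*k = 25*k)
p(-75, B) - (8638 - r(-150)) = 25*(-193) - (8638 - 17*(-150)/42) = -4825 - (8638 - 1*(-425/7)) = -4825 - (8638 + 425/7) = -4825 - 1*60891/7 = -4825 - 60891/7 = -94666/7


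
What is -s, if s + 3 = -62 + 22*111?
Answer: -2377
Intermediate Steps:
s = 2377 (s = -3 + (-62 + 22*111) = -3 + (-62 + 2442) = -3 + 2380 = 2377)
-s = -1*2377 = -2377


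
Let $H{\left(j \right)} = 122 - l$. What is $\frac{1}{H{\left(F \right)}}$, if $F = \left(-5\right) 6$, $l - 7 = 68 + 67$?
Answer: $- \frac{1}{20} \approx -0.05$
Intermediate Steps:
$l = 142$ ($l = 7 + \left(68 + 67\right) = 7 + 135 = 142$)
$F = -30$
$H{\left(j \right)} = -20$ ($H{\left(j \right)} = 122 - 142 = -20$)
$\frac{1}{H{\left(F \right)}} = \frac{1}{-20} = - \frac{1}{20}$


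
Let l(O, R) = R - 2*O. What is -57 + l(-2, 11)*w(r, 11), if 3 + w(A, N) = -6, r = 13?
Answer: -192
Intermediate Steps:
w(A, N) = -9 (w(A, N) = -3 - 6 = -9)
-57 + l(-2, 11)*w(r, 11) = -57 + (11 - 2*(-2))*(-9) = -57 + (11 + 4)*(-9) = -57 + 15*(-9) = -57 - 135 = -192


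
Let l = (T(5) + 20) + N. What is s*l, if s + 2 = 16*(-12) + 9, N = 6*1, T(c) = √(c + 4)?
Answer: -5365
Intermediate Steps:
T(c) = √(4 + c)
N = 6
s = -185 (s = -2 + (16*(-12) + 9) = -2 + (-192 + 9) = -2 - 183 = -185)
l = 29 (l = (√(4 + 5) + 20) + 6 = (√9 + 20) + 6 = (3 + 20) + 6 = 23 + 6 = 29)
s*l = -185*29 = -5365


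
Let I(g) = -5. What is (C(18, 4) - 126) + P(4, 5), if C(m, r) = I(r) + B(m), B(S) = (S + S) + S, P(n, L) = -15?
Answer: -92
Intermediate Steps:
B(S) = 3*S (B(S) = 2*S + S = 3*S)
C(m, r) = -5 + 3*m
(C(18, 4) - 126) + P(4, 5) = ((-5 + 3*18) - 126) - 15 = ((-5 + 54) - 126) - 15 = (49 - 126) - 15 = -77 - 15 = -92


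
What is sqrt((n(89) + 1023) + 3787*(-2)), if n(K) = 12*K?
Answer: I*sqrt(5483) ≈ 74.047*I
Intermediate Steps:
sqrt((n(89) + 1023) + 3787*(-2)) = sqrt((12*89 + 1023) + 3787*(-2)) = sqrt((1068 + 1023) - 7574) = sqrt(2091 - 7574) = sqrt(-5483) = I*sqrt(5483)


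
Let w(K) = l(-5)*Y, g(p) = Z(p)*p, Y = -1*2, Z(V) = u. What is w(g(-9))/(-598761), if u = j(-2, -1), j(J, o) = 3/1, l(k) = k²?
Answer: 50/598761 ≈ 8.3506e-5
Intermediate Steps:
j(J, o) = 3 (j(J, o) = 3*1 = 3)
u = 3
Z(V) = 3
Y = -2
g(p) = 3*p
w(K) = -50 (w(K) = (-5)²*(-2) = 25*(-2) = -50)
w(g(-9))/(-598761) = -50/(-598761) = -50*(-1/598761) = 50/598761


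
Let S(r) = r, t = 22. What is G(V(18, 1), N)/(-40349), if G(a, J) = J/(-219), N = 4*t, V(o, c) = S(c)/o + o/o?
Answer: 88/8836431 ≈ 9.9588e-6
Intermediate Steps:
V(o, c) = 1 + c/o (V(o, c) = c/o + o/o = c/o + 1 = 1 + c/o)
N = 88 (N = 4*22 = 88)
G(a, J) = -J/219 (G(a, J) = J*(-1/219) = -J/219)
G(V(18, 1), N)/(-40349) = -1/219*88/(-40349) = -88/219*(-1/40349) = 88/8836431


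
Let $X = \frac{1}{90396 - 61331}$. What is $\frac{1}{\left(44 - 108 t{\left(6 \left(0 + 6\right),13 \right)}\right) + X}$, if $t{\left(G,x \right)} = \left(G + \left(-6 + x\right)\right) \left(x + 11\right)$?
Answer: $- \frac{29065}{3238189779} \approx -8.9757 \cdot 10^{-6}$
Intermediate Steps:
$X = \frac{1}{29065} \approx 3.4406 \cdot 10^{-5}$
$t{\left(G,x \right)} = \left(11 + x\right) \left(-6 + G + x\right)$ ($t{\left(G,x \right)} = \left(-6 + G + x\right) \left(11 + x\right) = \left(11 + x\right) \left(-6 + G + x\right)$)
$\frac{1}{\left(44 - 108 t{\left(6 \left(0 + 6\right),13 \right)}\right) + X} = \frac{1}{\left(44 - 108 \left(-66 + 13^{2} + 5 \cdot 13 + 11 \cdot 6 \left(0 + 6\right) + 6 \left(0 + 6\right) 13\right)\right) + \frac{1}{29065}} = \frac{1}{\left(44 - 108 \left(-66 + 169 + 65 + 11 \cdot 6 \cdot 6 + 6 \cdot 6 \cdot 13\right)\right) + \frac{1}{29065}} = \frac{1}{\left(44 - 108 \left(-66 + 169 + 65 + 11 \cdot 36 + 36 \cdot 13\right)\right) + \frac{1}{29065}} = \frac{1}{\left(44 - 108 \left(-66 + 169 + 65 + 396 + 468\right)\right) + \frac{1}{29065}} = \frac{1}{\left(44 - 111456\right) + \frac{1}{29065}} = \frac{1}{-111412 + \frac{1}{29065}} = \frac{1}{- \frac{3238189779}{29065}} = - \frac{29065}{3238189779}$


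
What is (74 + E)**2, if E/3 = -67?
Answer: 16129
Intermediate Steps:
E = -201 (E = 3*(-67) = -201)
(74 + E)**2 = (74 - 201)**2 = (-127)**2 = 16129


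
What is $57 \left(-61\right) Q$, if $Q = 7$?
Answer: $-24339$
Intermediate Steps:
$57 \left(-61\right) Q = 57 \left(-61\right) 7 = \left(-3477\right) 7 = -24339$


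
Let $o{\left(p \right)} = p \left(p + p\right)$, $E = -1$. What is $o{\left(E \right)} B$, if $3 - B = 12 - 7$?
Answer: $-4$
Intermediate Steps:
$B = -2$ ($B = 3 - \left(12 - 7\right) = 3 - 5 = -2$)
$o{\left(p \right)} = 2 p^{2}$ ($o{\left(p \right)} = p 2 p = 2 p^{2}$)
$o{\left(E \right)} B = 2 \left(-1\right)^{2} \left(-2\right) = 2 \cdot 1 \left(-2\right) = 2 \left(-2\right) = -4$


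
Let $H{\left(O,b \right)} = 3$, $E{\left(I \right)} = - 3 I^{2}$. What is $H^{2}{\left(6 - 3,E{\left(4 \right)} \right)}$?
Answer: $9$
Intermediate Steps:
$H^{2}{\left(6 - 3,E{\left(4 \right)} \right)} = 3^{2} = 9$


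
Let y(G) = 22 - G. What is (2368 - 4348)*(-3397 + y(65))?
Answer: 6811200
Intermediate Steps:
(2368 - 4348)*(-3397 + y(65)) = (2368 - 4348)*(-3397 + (22 - 1*65)) = -1980*(-3397 + (22 - 65)) = -1980*(-3397 - 43) = -1980*(-3440) = 6811200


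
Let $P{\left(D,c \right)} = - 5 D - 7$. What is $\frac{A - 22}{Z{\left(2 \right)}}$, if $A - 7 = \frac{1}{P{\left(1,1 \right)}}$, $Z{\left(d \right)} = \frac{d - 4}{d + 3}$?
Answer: $\frac{905}{24} \approx 37.708$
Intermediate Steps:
$P{\left(D,c \right)} = -7 - 5 D$
$Z{\left(d \right)} = \frac{-4 + d}{3 + d}$
$A = \frac{83}{12}$ ($A = 7 + \frac{1}{-7 - 5} = 7 + \frac{1}{-12} = 7 - \frac{1}{12} = \frac{83}{12} \approx 6.9167$)
$\frac{A - 22}{Z{\left(2 \right)}} = \frac{\frac{83}{12} - 22}{\frac{1}{3 + 2} \left(-4 + 2\right)} = \frac{1}{\frac{1}{5} \left(-2\right)} \left(- \frac{181}{12}\right) = \frac{1}{- \frac{2}{5}} \left(- \frac{181}{12}\right) = \left(- \frac{5}{2}\right) \left(- \frac{181}{12}\right) = \frac{905}{24}$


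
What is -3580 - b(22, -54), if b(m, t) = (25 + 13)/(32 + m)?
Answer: -96679/27 ≈ -3580.7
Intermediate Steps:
b(m, t) = 38/(32 + m)
-3580 - b(22, -54) = -3580 - 38/(32 + 22) = -3580 - 38/54 = -3580 - 1*19/27 = -3580 - 19/27 = -96679/27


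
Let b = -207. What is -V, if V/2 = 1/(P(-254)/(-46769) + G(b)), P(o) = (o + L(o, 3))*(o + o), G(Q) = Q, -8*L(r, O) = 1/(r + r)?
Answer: 748304/78481719 ≈ 0.0095348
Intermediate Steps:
L(r, O) = -1/(16*r) (L(r, O) = -1/(8*(r + r)) = -1/(2*r)/8 = -1/(16*r))
P(o) = 2*o*(o - 1/(16*o)) (P(o) = (o - 1/(16*o))*(o + o) = (o - 1/(16*o))*(2*o) = 2*o*(o - 1/(16*o)))
V = -748304/78481719 (V = 2/((-1/8 + 2*(-254)**2)/(-46769) - 207) = 2/((-1/8 + 2*64516)*(-1/46769) - 207) = 2/((-1/8 + 129032)*(-1/46769) - 207) = 2/((1032255/8)*(-1/46769) - 207) = 2/(-1032255/374152 - 207) = 2/(-78481719/374152) = 2*(-374152/78481719) = -748304/78481719 ≈ -0.0095348)
-V = -1*(-748304/78481719) = 748304/78481719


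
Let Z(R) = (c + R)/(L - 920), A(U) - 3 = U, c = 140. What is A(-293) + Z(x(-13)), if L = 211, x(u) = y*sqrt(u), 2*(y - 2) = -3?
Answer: -205750/709 - I*sqrt(13)/1418 ≈ -290.2 - 0.0025427*I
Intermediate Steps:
y = 1/2 (y = 2 + (1/2)*(-3) = 2 - 3/2 = 1/2 ≈ 0.50000)
x(u) = sqrt(u)/2
A(U) = 3 + U
Z(R) = -140/709 - R/709 (Z(R) = (140 + R)/(211 - 920) = (140 + R)/(-709) = (140 + R)*(-1/709) = -140/709 - R/709)
A(-293) + Z(x(-13)) = (3 - 293) + (-140/709 - sqrt(-13)/1418) = -290 + (-140/709 - I*sqrt(13)/1418) = -205750/709 - I*sqrt(13)/1418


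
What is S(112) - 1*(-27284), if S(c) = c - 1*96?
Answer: 27300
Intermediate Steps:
S(c) = -96 + c (S(c) = c - 96 = -96 + c)
S(112) - 1*(-27284) = (-96 + 112) - 1*(-27284) = 16 + 27284 = 27300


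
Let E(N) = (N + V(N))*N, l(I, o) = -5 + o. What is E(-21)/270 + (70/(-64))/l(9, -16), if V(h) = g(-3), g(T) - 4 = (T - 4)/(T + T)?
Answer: 1109/864 ≈ 1.2836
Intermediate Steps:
g(T) = 4 + (-4 + T)/(2*T) (g(T) = 4 + (T - 4)/(T + T) = 4 + (-4 + T)/((2*T)) = 4 + (-4 + T)*(1/(2*T)) = 4 + (-4 + T)/(2*T))
V(h) = 31/6 (V(h) = 9/2 - 2/(-3) = 9/2 - 2*(-⅓) = 9/2 + ⅔ = 31/6)
E(N) = N*(31/6 + N) (E(N) = (N + 31/6)*N = (31/6 + N)*N = N*(31/6 + N))
E(-21)/270 + (70/(-64))/l(9, -16) = ((⅙)*(-21)*(31 + 6*(-21)))/270 + (70/(-64))/(-5 - 16) = ((⅙)*(-21)*(31 - 126))*(1/270) + (70*(-1/64))/(-21) = ((⅙)*(-21)*(-95))*(1/270) - 35/32*(-1/21) = (665/2)*(1/270) + 5/96 = 133/108 + 5/96 = 1109/864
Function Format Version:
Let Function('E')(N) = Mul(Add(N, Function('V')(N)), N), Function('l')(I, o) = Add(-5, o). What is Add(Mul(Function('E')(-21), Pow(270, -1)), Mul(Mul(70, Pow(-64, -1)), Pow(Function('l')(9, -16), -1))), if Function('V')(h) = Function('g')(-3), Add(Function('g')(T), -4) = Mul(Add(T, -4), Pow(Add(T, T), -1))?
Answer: Rational(1109, 864) ≈ 1.2836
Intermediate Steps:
Function('g')(T) = Add(4, Mul(Rational(1, 2), Pow(T, -1), Add(-4, T))) (Function('g')(T) = Add(4, Mul(Add(T, -4), Pow(Add(T, T), -1))) = Add(4, Mul(Add(-4, T), Pow(Mul(2, T), -1))) = Add(4, Mul(Add(-4, T), Mul(Rational(1, 2), Pow(T, -1)))) = Add(4, Mul(Rational(1, 2), Pow(T, -1), Add(-4, T))))
Function('V')(h) = Rational(31, 6) (Function('V')(h) = Add(Rational(9, 2), Mul(-2, Pow(-3, -1))) = Add(Rational(9, 2), Mul(-2, Rational(-1, 3))) = Add(Rational(9, 2), Rational(2, 3)) = Rational(31, 6))
Function('E')(N) = Mul(N, Add(Rational(31, 6), N)) (Function('E')(N) = Mul(Add(N, Rational(31, 6)), N) = Mul(Add(Rational(31, 6), N), N) = Mul(N, Add(Rational(31, 6), N)))
Add(Mul(Function('E')(-21), Pow(270, -1)), Mul(Mul(70, Pow(-64, -1)), Pow(Function('l')(9, -16), -1))) = Add(Mul(Mul(Rational(1, 6), -21, Add(31, Mul(6, -21))), Pow(270, -1)), Mul(Mul(70, Pow(-64, -1)), Pow(Add(-5, -16), -1))) = Add(Mul(Mul(Rational(1, 6), -21, Add(31, -126)), Rational(1, 270)), Mul(Mul(70, Rational(-1, 64)), Pow(-21, -1))) = Add(Mul(Mul(Rational(1, 6), -21, -95), Rational(1, 270)), Mul(Rational(-35, 32), Rational(-1, 21))) = Add(Mul(Rational(665, 2), Rational(1, 270)), Rational(5, 96)) = Add(Rational(133, 108), Rational(5, 96)) = Rational(1109, 864)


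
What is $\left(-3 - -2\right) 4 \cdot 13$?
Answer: $-52$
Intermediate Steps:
$\left(-3 - -2\right) 4 \cdot 13 = \left(-3 + 2\right) 4 \cdot 13 = \left(-1\right) 4 \cdot 13 = \left(-4\right) 13 = -52$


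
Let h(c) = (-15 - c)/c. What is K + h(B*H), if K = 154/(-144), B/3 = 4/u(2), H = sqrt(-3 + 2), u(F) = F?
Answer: -149/72 + 5*I/2 ≈ -2.0694 + 2.5*I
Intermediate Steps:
H = I (H = sqrt(-1) = I ≈ 1.0*I)
B = 6 (B = 3*(4/2) = 3*(4*(1/2)) = 3*2 = 6)
K = -77/72 (K = 154*(-1/144) = -77/72 ≈ -1.0694)
h(c) = (-15 - c)/c
K + h(B*H) = -77/72 + (-15 - 6*I)/((6*I)) = -77/72 + (-I/6)*(-15 - 6*I) = -77/72 - I*(-15 - 6*I)/6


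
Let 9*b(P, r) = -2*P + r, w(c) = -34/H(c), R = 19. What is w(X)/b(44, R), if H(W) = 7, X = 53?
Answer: 102/161 ≈ 0.63354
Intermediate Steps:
w(c) = -34/7
b(P, r) = -2*P/9 + r/9 (b(P, r) = (-2*P + r)/9 = (r - 2*P)/9 = -2*P/9 + r/9)
w(X)/b(44, R) = -34/(7*(-2/9*44 + (⅑)*19)) = -34/(7*(-88/9 + 19/9)) = -34/(7*(-23/3)) = -34/7*(-3/23) = 102/161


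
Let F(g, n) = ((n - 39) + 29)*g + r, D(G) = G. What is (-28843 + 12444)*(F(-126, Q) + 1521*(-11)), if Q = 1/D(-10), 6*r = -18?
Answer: 1267757493/5 ≈ 2.5355e+8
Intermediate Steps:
r = -3 (r = (⅙)*(-18) = -3)
Q = -⅒ (Q = 1/(-10) = -⅒ ≈ -0.10000)
F(g, n) = -3 + g*(-10 + n) (F(g, n) = ((n - 39) + 29)*g - 3 = ((-39 + n) + 29)*g - 3 = (-10 + n)*g - 3 = g*(-10 + n) - 3 = -3 + g*(-10 + n))
(-28843 + 12444)*(F(-126, Q) + 1521*(-11)) = (-28843 + 12444)*((-3 - 10*(-126) - 126*(-⅒)) + 1521*(-11)) = -16399*((-3 + 1260 + 63/5) - 16731) = -16399*(6348/5 - 16731) = -16399*(-77307/5) = 1267757493/5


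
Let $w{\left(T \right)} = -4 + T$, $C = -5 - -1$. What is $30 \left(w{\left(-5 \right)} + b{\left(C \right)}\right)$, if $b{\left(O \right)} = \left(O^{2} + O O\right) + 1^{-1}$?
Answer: $720$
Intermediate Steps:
$C = -4$ ($C = -5 + 1 = -4$)
$b{\left(O \right)} = 1 + 2 O^{2}$ ($b{\left(O \right)} = \left(O^{2} + O^{2}\right) + 1 = 2 O^{2} + 1 = 1 + 2 O^{2}$)
$30 \left(w{\left(-5 \right)} + b{\left(C \right)}\right) = 30 \left(\left(-4 - 5\right) + \left(1 + 2 \left(-4\right)^{2}\right)\right) = 30 \left(-9 + \left(1 + 2 \cdot 16\right)\right) = 30 \left(-9 + \left(1 + 32\right)\right) = 30 \left(-9 + 33\right) = 30 \cdot 24 = 720$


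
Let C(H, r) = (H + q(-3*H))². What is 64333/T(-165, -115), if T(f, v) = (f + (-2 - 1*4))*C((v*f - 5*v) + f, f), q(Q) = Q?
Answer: -64333/257032305900 ≈ -2.5029e-7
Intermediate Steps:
C(H, r) = 4*H² (C(H, r) = (H - 3*H)² = (-2*H)² = 4*H²)
T(f, v) = 4*(f - 5*v + f*v)²*(-6 + f) (T(f, v) = (f + (-2 - 1*4))*(4*((v*f - 5*v) + f)²) = (f + (-2 - 4))*(4*((f*v - 5*v) + f)²) = (f - 6)*(4*((-5*v + f*v) + f)²) = (-6 + f)*(4*(f - 5*v + f*v)²) = 4*(f - 5*v + f*v)²*(-6 + f))
64333/T(-165, -115) = 64333/((4*(-1*(-165) + 5*(-115) - 1*(-165)*(-115))²*(-6 - 165))) = 64333/((4*(165 - 575 - 18975)²*(-171))) = 64333/((4*(-19385)²*(-171))) = 64333/((4*375778225*(-171))) = 64333/(-257032305900) = 64333*(-1/257032305900) = -64333/257032305900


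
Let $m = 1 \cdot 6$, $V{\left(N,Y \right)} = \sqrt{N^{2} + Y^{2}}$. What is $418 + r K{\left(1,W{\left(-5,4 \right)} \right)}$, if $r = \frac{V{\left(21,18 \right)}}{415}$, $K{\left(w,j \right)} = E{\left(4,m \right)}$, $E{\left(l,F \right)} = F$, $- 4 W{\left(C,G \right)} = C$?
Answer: $418 + \frac{18 \sqrt{85}}{415} \approx 418.4$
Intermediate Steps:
$W{\left(C,G \right)} = - \frac{C}{4}$
$m = 6$
$K{\left(w,j \right)} = 6$
$r = \frac{3 \sqrt{85}}{415}$ ($r = \frac{\sqrt{21^{2} + 18^{2}}}{415} = \sqrt{441 + 324} \cdot \frac{1}{415} = \sqrt{765} \cdot \frac{1}{415} = 3 \sqrt{85} \cdot \frac{1}{415} = \frac{3 \sqrt{85}}{415} \approx 0.066647$)
$418 + r K{\left(1,W{\left(-5,4 \right)} \right)} = 418 + \frac{3 \sqrt{85}}{415} \cdot 6 = 418 + \frac{18 \sqrt{85}}{415}$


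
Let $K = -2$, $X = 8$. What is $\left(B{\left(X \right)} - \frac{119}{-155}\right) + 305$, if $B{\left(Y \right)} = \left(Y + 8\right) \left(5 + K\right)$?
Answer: $\frac{54834}{155} \approx 353.77$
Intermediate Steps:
$B{\left(Y \right)} = 24 + 3 Y$ ($B{\left(Y \right)} = \left(Y + 8\right) \left(5 - 2\right) = \left(8 + Y\right) 3 = 24 + 3 Y$)
$\left(B{\left(X \right)} - \frac{119}{-155}\right) + 305 = \left(\left(24 + 3 \cdot 8\right) - \frac{119}{-155}\right) + 305 = \left(\left(24 + 24\right) - - \frac{119}{155}\right) + 305 = \left(48 + \frac{119}{155}\right) + 305 = \frac{7559}{155} + 305 = \frac{54834}{155}$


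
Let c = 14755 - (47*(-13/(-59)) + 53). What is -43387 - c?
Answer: -3426640/59 ≈ -58079.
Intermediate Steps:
c = 866807/59 (c = 14755 - (47*(-13*(-1/59)) + 53) = 14755 - (47*(13/59) + 53) = 14755 - (611/59 + 53) = 14755 - 1*3738/59 = 14755 - 3738/59 = 866807/59 ≈ 14692.)
-43387 - c = -43387 - 1*866807/59 = -43387 - 866807/59 = -3426640/59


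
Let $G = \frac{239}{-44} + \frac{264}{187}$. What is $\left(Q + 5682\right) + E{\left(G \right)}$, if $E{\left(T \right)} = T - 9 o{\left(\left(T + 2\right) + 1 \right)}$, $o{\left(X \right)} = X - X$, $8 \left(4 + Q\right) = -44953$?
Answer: $\frac{82063}{1496} \approx 54.855$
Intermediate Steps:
$Q = - \frac{44985}{8}$ ($Q = -4 + \frac{1}{8} \left(-44953\right) = -4 - \frac{44953}{8} = - \frac{44985}{8} \approx -5623.1$)
$o{\left(X \right)} = 0$
$G = - \frac{3007}{748}$ ($G = 239 \left(- \frac{1}{44}\right) + 264 \cdot \frac{1}{187} = - \frac{239}{44} + \frac{24}{17} = - \frac{3007}{748} \approx -4.0201$)
$E{\left(T \right)} = T$ ($E{\left(T \right)} = T - 0 = T + 0 = T$)
$\left(Q + 5682\right) + E{\left(G \right)} = \left(- \frac{44985}{8} + 5682\right) - \frac{3007}{748} = \frac{471}{8} - \frac{3007}{748} = \frac{82063}{1496}$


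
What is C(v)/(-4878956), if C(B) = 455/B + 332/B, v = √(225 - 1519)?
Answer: 787*I*√1294/6313369064 ≈ 4.4842e-6*I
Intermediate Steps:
v = I*√1294 (v = √(-1294) = I*√1294 ≈ 35.972*I)
C(B) = 787/B
C(v)/(-4878956) = (787/((I*√1294)))/(-4878956) = (787*(-I*√1294/1294))*(-1/4878956) = -787*I*√1294/1294*(-1/4878956) = 787*I*√1294/6313369064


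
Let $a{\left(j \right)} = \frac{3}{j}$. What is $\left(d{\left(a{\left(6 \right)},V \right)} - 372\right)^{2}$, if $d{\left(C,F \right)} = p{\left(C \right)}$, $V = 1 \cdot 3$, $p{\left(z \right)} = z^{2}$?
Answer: $\frac{2211169}{16} \approx 1.382 \cdot 10^{5}$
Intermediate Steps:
$V = 3$
$d{\left(C,F \right)} = C^{2}$
$\left(d{\left(a{\left(6 \right)},V \right)} - 372\right)^{2} = \left(\left(\frac{3}{6}\right)^{2} - 372\right)^{2} = \left(\left(3 \cdot \frac{1}{6}\right)^{2} - 372\right)^{2} = \left(\left(\frac{1}{2}\right)^{2} - 372\right)^{2} = \left(\frac{1}{4} - 372\right)^{2} = \left(- \frac{1487}{4}\right)^{2} = \frac{2211169}{16}$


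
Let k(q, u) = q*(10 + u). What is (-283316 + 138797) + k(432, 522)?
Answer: 85305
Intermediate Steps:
(-283316 + 138797) + k(432, 522) = (-283316 + 138797) + 432*(10 + 522) = -144519 + 432*532 = -144519 + 229824 = 85305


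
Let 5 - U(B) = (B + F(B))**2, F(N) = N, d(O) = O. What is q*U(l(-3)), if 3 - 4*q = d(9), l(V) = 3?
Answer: 93/2 ≈ 46.500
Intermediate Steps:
q = -3/2 (q = 3/4 - 1/4*9 = 3/4 - 9/4 = -3/2 ≈ -1.5000)
U(B) = 5 - 4*B**2 (U(B) = 5 - (B + B)**2 = 5 - (2*B)**2 = 5 - 4*B**2)
q*U(l(-3)) = -3*(5 - 4*3**2)/2 = -3*(5 - 4*9)/2 = -3*(5 - 36)/2 = -3/2*(-31) = 93/2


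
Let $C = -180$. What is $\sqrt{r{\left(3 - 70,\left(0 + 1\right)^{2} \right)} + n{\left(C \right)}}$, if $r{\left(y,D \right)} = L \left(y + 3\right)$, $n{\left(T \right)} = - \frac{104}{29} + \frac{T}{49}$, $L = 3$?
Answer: $\frac{2 i \sqrt{2052823}}{203} \approx 14.116 i$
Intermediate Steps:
$n{\left(T \right)} = - \frac{104}{29} + \frac{T}{49}$ ($n{\left(T \right)} = \left(-104\right) \frac{1}{29} + T \frac{1}{49} = - \frac{104}{29} + \frac{T}{49}$)
$r{\left(y,D \right)} = 9 + 3 y$ ($r{\left(y,D \right)} = 3 \left(y + 3\right) = 3 \left(3 + y\right) = 9 + 3 y$)
$\sqrt{r{\left(3 - 70,\left(0 + 1\right)^{2} \right)} + n{\left(C \right)}} = \sqrt{\left(9 + 3 \left(3 - 70\right)\right) + \left(- \frac{104}{29} + \frac{1}{49} \left(-180\right)\right)} = \sqrt{\left(9 + 3 \left(-67\right)\right) - \frac{10316}{1421}} = \sqrt{\left(9 - 201\right) - \frac{10316}{1421}} = \sqrt{-192 - \frac{10316}{1421}} = \sqrt{- \frac{283148}{1421}} = \frac{2 i \sqrt{2052823}}{203}$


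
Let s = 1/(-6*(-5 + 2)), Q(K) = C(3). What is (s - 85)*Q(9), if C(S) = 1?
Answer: -1529/18 ≈ -84.944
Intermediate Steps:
Q(K) = 1
s = 1/18 (s = 1/(-6*(-3)) = 1/18 ≈ 0.055556)
(s - 85)*Q(9) = (1/18 - 85)*1 = -1529/18*1 = -1529/18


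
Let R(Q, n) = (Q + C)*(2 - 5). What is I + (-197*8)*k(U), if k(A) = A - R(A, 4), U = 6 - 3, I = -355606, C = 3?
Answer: -388702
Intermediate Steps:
R(Q, n) = -9 - 3*Q (R(Q, n) = (Q + 3)*(2 - 5) = (3 + Q)*(-3) = -9 - 3*Q)
U = 3
k(A) = 9 + 4*A (k(A) = A - (-9 - 3*A) = A + (9 + 3*A) = 9 + 4*A)
I + (-197*8)*k(U) = -355606 + (-197*8)*(9 + 4*3) = -355606 - 1576*(9 + 12) = -355606 - 1576*21 = -355606 - 33096 = -388702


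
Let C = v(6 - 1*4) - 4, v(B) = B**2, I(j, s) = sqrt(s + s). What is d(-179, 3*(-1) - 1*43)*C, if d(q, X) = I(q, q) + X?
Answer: 0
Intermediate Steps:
I(j, s) = sqrt(2)*sqrt(s) (I(j, s) = sqrt(2*s) = sqrt(2)*sqrt(s))
d(q, X) = X + sqrt(2)*sqrt(q) (d(q, X) = sqrt(2)*sqrt(q) + X = X + sqrt(2)*sqrt(q))
C = 0 (C = (6 - 1*4)**2 - 4 = (6 - 4)**2 - 4 = 2**2 - 4 = 4 - 4 = 0)
d(-179, 3*(-1) - 1*43)*C = ((3*(-1) - 1*43) + sqrt(2)*sqrt(-179))*0 = ((-3 - 43) + sqrt(2)*(I*sqrt(179)))*0 = (-46 + I*sqrt(358))*0 = 0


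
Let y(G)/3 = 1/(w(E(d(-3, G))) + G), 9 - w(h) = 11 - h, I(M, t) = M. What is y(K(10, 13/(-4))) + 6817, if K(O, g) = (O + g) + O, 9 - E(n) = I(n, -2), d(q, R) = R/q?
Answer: 599905/88 ≈ 6817.1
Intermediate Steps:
E(n) = 9 - n
w(h) = -2 + h (w(h) = 9 - (11 - h) = 9 + (-11 + h) = -2 + h)
K(O, g) = g + 2*O
y(G) = 3/(7 + 4*G/3) (y(G) = 3/((-2 + (9 - G/(-3))) + G) = 3/((-2 + (9 - G*(-1)/3)) + G) = 3/((-2 + (9 - (-1)*G/3)) + G) = 3/((-2 + (9 + G/3)) + G) = 3/((7 + G/3) + G) = 3/(7 + 4*G/3))
y(K(10, 13/(-4))) + 6817 = 9/(21 + 4*(13/(-4) + 2*10)) + 6817 = 9/(21 + 4*(13*(-1/4) + 20)) + 6817 = 9/(21 + 4*(-13/4 + 20)) + 6817 = 9/(21 + 4*(67/4)) + 6817 = 9/(21 + 67) + 6817 = 9/88 + 6817 = 599905/88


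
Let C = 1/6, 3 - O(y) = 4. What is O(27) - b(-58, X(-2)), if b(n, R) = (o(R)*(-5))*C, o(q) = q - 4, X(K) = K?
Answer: -6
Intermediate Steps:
O(y) = -1 (O(y) = 3 - 1*4 = 3 - 4 = -1)
C = ⅙ ≈ 0.16667
o(q) = -4 + q
b(n, R) = 10/3 - 5*R/6 (b(n, R) = ((-4 + R)*(-5))*(⅙) = (20 - 5*R)*(⅙) = 10/3 - 5*R/6)
O(27) - b(-58, X(-2)) = -1 - (10/3 - ⅚*(-2)) = -1 - (10/3 + 5/3) = -1 - 1*5 = -1 - 5 = -6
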